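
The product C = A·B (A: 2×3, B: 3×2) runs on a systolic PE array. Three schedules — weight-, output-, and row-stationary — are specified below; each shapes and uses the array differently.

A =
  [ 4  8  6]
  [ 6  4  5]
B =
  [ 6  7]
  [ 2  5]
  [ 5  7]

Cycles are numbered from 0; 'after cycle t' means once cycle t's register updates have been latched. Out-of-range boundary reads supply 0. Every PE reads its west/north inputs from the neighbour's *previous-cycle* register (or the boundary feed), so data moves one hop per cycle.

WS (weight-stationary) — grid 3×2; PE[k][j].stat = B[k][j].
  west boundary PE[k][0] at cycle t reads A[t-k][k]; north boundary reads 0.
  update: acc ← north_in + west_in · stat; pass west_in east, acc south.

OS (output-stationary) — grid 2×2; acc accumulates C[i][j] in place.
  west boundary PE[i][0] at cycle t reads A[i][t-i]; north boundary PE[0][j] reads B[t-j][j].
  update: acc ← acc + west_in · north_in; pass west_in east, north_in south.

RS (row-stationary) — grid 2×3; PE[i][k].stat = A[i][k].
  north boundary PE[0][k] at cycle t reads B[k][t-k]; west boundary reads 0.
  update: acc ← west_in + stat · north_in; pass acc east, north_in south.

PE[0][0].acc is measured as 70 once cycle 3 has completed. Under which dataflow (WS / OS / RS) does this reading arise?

dataflow = OS

WS [3×2] PE[0][0] across cycles:
  [0] (0,0) acc=24 (h:4 v:24)
  [1] (0,0) acc=36 (h:6 v:36)
  [2] (0,0) acc=0 (h:0 v:0)
  [3] (0,0) acc=0 (h:0 v:0)
OS [2×2] PE[0][0] across cycles:
  [0] (0,0) acc=24 (h:4 v:6)
  [1] (0,0) acc=40 (h:8 v:2)
  [2] (0,0) acc=70 (h:6 v:5)
  [3] (0,0) acc=70 (h:0 v:0)
RS [2×3] PE[0][0] across cycles:
  [0] (0,0) acc=24 (h:24 v:6)
  [1] (0,0) acc=28 (h:28 v:7)
  [2] (0,0) acc=0 (h:0 v:0)
  [3] (0,0) acc=0 (h:0 v:0)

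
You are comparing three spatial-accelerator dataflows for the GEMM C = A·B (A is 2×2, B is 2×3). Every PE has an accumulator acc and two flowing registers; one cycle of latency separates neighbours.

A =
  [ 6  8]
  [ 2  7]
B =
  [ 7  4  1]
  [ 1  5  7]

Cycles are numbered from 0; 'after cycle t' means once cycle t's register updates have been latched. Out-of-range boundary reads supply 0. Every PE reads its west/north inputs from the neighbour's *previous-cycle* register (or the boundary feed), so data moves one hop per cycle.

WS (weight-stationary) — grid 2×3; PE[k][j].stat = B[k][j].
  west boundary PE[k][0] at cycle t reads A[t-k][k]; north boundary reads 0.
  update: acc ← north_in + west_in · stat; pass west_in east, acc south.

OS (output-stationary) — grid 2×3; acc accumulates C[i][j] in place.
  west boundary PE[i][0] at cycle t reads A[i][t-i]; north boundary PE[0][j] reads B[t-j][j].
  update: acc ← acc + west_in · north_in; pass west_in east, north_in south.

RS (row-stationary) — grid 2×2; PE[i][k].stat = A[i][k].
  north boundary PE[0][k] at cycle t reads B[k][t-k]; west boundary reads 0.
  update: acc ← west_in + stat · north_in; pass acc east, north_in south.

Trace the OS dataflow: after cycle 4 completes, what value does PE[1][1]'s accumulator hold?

OS (2×3). Following PE[1][1] plus its west/north inputs:
  0: (0,1).acc=0  regs=<0,0>
  0: (1,0).acc=0  regs=<0,0>
  0: (1,1).acc=0  regs=<0,0>
  1: (0,1).acc=24  regs=<6,4>
  1: (1,0).acc=14  regs=<2,7>
  1: (1,1).acc=0  regs=<0,0>
  2: (0,1).acc=64  regs=<8,5>
  2: (1,0).acc=21  regs=<7,1>
  2: (1,1).acc=8  regs=<2,4>
  3: (0,1).acc=64  regs=<0,0>
  3: (1,0).acc=21  regs=<0,0>
  3: (1,1).acc=43  regs=<7,5>
  4: (0,1).acc=64  regs=<0,0>
  4: (1,0).acc=21  regs=<0,0>
  4: (1,1).acc=43  regs=<0,0>

PE[1][1].acc = 43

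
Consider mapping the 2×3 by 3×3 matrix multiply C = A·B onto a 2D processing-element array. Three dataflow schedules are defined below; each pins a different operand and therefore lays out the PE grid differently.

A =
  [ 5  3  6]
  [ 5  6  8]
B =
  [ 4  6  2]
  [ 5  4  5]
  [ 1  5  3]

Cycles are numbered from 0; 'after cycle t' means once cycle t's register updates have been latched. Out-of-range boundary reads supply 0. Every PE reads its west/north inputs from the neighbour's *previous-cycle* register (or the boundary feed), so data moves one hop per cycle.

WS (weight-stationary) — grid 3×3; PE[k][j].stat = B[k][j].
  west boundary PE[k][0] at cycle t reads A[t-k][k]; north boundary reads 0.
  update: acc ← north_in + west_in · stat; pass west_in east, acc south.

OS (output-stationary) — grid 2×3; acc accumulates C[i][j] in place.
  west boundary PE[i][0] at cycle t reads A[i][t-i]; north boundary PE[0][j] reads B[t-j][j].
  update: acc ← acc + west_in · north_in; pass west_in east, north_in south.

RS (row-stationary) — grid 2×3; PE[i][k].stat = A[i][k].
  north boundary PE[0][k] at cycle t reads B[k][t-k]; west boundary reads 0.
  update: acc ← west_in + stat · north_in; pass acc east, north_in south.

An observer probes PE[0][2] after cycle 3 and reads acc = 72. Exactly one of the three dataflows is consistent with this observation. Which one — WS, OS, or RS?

dataflow = RS

Under WS (3×3), PE[0][2]:
  t=0 PE[0][2]: acc=0 h=0 v=0
  t=1 PE[0][2]: acc=0 h=0 v=0
  t=2 PE[0][2]: acc=10 h=5 v=10
  t=3 PE[0][2]: acc=10 h=5 v=10
Under OS (2×3), PE[0][2]:
  t=0 PE[0][2]: acc=0 h=0 v=0
  t=1 PE[0][2]: acc=0 h=0 v=0
  t=2 PE[0][2]: acc=10 h=5 v=2
  t=3 PE[0][2]: acc=25 h=3 v=5
Under RS (2×3), PE[0][2]:
  t=0 PE[0][2]: acc=0 h=0 v=0
  t=1 PE[0][2]: acc=0 h=0 v=0
  t=2 PE[0][2]: acc=41 h=41 v=1
  t=3 PE[0][2]: acc=72 h=72 v=5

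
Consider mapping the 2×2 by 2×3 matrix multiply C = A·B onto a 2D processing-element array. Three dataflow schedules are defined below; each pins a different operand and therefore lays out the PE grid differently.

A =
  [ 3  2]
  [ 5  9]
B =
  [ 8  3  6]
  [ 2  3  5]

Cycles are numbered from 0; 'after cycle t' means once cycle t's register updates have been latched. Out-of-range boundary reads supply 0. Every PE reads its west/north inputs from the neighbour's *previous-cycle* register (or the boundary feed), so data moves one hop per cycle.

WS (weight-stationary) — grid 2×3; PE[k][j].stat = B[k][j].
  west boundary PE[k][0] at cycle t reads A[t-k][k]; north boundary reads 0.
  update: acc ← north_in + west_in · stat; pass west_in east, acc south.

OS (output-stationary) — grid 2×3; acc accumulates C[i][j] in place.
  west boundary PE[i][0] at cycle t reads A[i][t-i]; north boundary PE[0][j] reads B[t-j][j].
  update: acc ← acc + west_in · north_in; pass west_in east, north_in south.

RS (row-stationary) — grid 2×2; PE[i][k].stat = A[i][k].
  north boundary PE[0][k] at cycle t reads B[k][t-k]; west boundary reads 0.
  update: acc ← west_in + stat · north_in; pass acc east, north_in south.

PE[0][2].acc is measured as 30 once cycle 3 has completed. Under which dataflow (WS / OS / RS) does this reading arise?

dataflow = WS

Under WS (2×3), PE[0][2]:
  0: (0,2).acc=0  regs=<0,0>
  1: (0,2).acc=0  regs=<0,0>
  2: (0,2).acc=18  regs=<3,18>
  3: (0,2).acc=30  regs=<5,30>
Under OS (2×3), PE[0][2]:
  0: (0,2).acc=0  regs=<0,0>
  1: (0,2).acc=0  regs=<0,0>
  2: (0,2).acc=18  regs=<3,6>
  3: (0,2).acc=28  regs=<2,5>
RS: PE[0][2] is outside its 2×2 grid.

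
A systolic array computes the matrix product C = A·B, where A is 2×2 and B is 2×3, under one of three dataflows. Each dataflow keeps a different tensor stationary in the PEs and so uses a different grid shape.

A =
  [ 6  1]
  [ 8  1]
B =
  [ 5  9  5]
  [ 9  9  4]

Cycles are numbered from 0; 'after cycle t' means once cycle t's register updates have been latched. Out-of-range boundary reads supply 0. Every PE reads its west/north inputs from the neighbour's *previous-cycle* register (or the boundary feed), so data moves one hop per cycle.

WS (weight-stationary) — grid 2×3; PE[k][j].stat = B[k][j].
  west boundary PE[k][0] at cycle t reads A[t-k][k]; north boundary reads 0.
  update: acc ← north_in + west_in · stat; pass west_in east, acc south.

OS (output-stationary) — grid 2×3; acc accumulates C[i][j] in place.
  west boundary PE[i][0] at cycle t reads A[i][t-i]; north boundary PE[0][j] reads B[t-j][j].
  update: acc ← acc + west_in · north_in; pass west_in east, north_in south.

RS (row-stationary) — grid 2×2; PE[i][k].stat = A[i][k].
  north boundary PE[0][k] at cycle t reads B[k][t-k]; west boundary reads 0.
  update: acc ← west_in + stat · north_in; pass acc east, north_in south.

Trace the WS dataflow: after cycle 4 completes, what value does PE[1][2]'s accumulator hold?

PE[1][2].acc = 44

WS on a 2×3 grid — tracing PE[1][2] and its feeders:
  cycle 0: PE[0][2] → acc 0, east 0, south 0
  cycle 0: PE[1][1] → acc 0, east 0, south 0
  cycle 0: PE[1][2] → acc 0, east 0, south 0
  cycle 1: PE[0][2] → acc 0, east 0, south 0
  cycle 1: PE[1][1] → acc 0, east 0, south 0
  cycle 1: PE[1][2] → acc 0, east 0, south 0
  cycle 2: PE[0][2] → acc 30, east 6, south 30
  cycle 2: PE[1][1] → acc 63, east 1, south 63
  cycle 2: PE[1][2] → acc 0, east 0, south 0
  cycle 3: PE[0][2] → acc 40, east 8, south 40
  cycle 3: PE[1][1] → acc 81, east 1, south 81
  cycle 3: PE[1][2] → acc 34, east 1, south 34
  cycle 4: PE[0][2] → acc 0, east 0, south 0
  cycle 4: PE[1][1] → acc 0, east 0, south 0
  cycle 4: PE[1][2] → acc 44, east 1, south 44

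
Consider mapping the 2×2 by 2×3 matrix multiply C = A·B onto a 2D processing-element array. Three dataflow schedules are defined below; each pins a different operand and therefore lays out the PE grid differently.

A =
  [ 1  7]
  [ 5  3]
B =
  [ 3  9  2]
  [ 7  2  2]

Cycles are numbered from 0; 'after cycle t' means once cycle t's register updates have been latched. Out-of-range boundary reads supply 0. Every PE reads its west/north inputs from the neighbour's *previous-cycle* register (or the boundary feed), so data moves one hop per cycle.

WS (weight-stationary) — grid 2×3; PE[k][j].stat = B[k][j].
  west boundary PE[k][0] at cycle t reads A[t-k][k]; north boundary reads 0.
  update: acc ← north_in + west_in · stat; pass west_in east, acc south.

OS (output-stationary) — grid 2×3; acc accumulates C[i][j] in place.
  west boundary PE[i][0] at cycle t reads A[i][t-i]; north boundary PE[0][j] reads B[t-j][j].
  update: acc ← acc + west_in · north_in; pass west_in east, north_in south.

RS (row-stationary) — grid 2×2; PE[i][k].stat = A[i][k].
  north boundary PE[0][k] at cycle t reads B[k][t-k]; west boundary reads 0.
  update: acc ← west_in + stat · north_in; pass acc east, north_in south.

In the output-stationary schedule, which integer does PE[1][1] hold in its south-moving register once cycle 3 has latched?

OS 2×3: PE[1][1] cycle-by-cycle (with neighbour feeds):
  @0  [0,1]  acc 0  |  →0  ↓0
  @0  [1,0]  acc 0  |  →0  ↓0
  @0  [1,1]  acc 0  |  →0  ↓0
  @1  [0,1]  acc 9  |  →1  ↓9
  @1  [1,0]  acc 15  |  →5  ↓3
  @1  [1,1]  acc 0  |  →0  ↓0
  @2  [0,1]  acc 23  |  →7  ↓2
  @2  [1,0]  acc 36  |  →3  ↓7
  @2  [1,1]  acc 45  |  →5  ↓9
  @3  [0,1]  acc 23  |  →0  ↓0
  @3  [1,0]  acc 36  |  →0  ↓0
  @3  [1,1]  acc 51  |  →3  ↓2

register = 2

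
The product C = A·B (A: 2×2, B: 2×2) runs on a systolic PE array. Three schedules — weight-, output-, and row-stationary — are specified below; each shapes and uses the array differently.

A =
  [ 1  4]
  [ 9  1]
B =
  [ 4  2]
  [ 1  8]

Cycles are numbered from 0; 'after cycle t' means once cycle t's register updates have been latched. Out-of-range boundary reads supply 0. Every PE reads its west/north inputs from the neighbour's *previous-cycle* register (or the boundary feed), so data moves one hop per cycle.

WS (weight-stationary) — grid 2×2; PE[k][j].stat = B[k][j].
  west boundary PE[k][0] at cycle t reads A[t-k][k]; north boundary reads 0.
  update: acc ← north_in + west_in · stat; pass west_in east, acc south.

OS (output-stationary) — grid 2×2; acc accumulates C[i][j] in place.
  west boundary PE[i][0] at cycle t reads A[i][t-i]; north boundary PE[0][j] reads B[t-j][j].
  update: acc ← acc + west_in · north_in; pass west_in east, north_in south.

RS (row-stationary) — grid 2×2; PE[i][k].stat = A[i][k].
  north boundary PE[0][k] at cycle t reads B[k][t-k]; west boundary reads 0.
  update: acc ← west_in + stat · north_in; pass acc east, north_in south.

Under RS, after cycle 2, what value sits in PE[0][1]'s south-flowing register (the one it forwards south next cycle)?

Tracing RS — 2×2 array, target PE[0][1]:
  c0 r0c0: 4 / 4 / 4
  c0 r0c1: 0 / 0 / 0
  c1 r0c0: 2 / 2 / 2
  c1 r0c1: 8 / 8 / 1
  c2 r0c0: 0 / 0 / 0
  c2 r0c1: 34 / 34 / 8

register = 8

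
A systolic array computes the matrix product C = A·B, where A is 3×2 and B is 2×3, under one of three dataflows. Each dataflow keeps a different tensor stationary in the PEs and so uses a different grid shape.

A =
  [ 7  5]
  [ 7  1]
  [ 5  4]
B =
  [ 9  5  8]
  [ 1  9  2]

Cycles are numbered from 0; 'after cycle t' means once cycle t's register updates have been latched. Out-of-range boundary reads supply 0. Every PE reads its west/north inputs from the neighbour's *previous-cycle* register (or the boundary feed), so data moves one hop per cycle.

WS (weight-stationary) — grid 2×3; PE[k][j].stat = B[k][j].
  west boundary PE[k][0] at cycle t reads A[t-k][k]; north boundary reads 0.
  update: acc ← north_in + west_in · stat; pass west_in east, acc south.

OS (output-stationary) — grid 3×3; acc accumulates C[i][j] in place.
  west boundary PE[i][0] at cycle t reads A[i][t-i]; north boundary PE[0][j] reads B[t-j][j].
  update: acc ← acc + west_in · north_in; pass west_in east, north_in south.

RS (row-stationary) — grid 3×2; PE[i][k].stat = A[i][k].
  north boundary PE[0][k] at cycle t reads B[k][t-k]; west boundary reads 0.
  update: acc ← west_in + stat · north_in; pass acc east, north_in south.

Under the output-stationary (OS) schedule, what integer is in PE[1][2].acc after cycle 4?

PE[1][2].acc = 58

OS (3×3). Following PE[1][2] plus its west/north inputs:
  cycle 0: PE[0][2] → acc 0, east 0, south 0
  cycle 0: PE[1][1] → acc 0, east 0, south 0
  cycle 0: PE[1][2] → acc 0, east 0, south 0
  cycle 1: PE[0][2] → acc 0, east 0, south 0
  cycle 1: PE[1][1] → acc 0, east 0, south 0
  cycle 1: PE[1][2] → acc 0, east 0, south 0
  cycle 2: PE[0][2] → acc 56, east 7, south 8
  cycle 2: PE[1][1] → acc 35, east 7, south 5
  cycle 2: PE[1][2] → acc 0, east 0, south 0
  cycle 3: PE[0][2] → acc 66, east 5, south 2
  cycle 3: PE[1][1] → acc 44, east 1, south 9
  cycle 3: PE[1][2] → acc 56, east 7, south 8
  cycle 4: PE[0][2] → acc 66, east 0, south 0
  cycle 4: PE[1][1] → acc 44, east 0, south 0
  cycle 4: PE[1][2] → acc 58, east 1, south 2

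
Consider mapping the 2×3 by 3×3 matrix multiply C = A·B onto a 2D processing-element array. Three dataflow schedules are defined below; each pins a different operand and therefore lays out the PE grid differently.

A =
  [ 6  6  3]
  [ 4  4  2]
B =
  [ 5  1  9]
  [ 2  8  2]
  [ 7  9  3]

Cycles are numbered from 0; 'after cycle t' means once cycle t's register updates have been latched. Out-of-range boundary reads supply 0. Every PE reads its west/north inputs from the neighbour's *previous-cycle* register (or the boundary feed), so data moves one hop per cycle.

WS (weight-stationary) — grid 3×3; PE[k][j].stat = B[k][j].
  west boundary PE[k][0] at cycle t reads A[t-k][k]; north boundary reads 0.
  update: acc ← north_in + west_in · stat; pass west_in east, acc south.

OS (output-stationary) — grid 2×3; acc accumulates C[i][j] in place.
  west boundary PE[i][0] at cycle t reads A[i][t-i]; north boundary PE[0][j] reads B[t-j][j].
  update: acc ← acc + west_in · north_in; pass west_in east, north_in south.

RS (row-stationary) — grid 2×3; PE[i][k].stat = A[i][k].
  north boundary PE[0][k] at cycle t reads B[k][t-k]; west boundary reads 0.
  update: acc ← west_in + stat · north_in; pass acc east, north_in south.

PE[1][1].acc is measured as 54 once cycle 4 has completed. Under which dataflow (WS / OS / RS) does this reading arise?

WS [3×3] PE[1][1] across cycles:
  t=0 PE[1][1]: acc=0 h=0 v=0
  t=1 PE[1][1]: acc=0 h=0 v=0
  t=2 PE[1][1]: acc=54 h=6 v=54
  t=3 PE[1][1]: acc=36 h=4 v=36
  t=4 PE[1][1]: acc=0 h=0 v=0
OS [2×3] PE[1][1] across cycles:
  t=0 PE[1][1]: acc=0 h=0 v=0
  t=1 PE[1][1]: acc=0 h=0 v=0
  t=2 PE[1][1]: acc=4 h=4 v=1
  t=3 PE[1][1]: acc=36 h=4 v=8
  t=4 PE[1][1]: acc=54 h=2 v=9
RS [2×3] PE[1][1] across cycles:
  t=0 PE[1][1]: acc=0 h=0 v=0
  t=1 PE[1][1]: acc=0 h=0 v=0
  t=2 PE[1][1]: acc=28 h=28 v=2
  t=3 PE[1][1]: acc=36 h=36 v=8
  t=4 PE[1][1]: acc=44 h=44 v=2

dataflow = OS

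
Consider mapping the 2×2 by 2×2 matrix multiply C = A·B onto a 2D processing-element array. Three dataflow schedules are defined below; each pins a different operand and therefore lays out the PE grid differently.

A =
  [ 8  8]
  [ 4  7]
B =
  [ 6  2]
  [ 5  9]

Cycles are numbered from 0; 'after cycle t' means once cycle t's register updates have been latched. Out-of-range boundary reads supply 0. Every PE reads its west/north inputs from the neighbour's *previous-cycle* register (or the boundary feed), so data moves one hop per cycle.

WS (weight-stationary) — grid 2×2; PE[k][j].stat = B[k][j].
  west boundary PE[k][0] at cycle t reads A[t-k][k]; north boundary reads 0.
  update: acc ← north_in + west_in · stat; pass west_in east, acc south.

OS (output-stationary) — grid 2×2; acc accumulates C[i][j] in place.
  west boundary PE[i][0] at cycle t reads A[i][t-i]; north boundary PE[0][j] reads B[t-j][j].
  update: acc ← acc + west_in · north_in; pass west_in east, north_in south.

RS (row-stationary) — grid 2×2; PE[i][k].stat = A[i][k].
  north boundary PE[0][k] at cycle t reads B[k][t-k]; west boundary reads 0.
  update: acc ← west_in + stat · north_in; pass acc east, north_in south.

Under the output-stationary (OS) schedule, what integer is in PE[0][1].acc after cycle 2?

PE[0][1].acc = 88

OS on a 2×2 grid — tracing PE[0][1] and its feeders:
  after 0 — PE[0][0] acc=48, pass-E 8, pass-S 6
  after 0 — PE[0][1] acc=0, pass-E 0, pass-S 0
  after 1 — PE[0][0] acc=88, pass-E 8, pass-S 5
  after 1 — PE[0][1] acc=16, pass-E 8, pass-S 2
  after 2 — PE[0][0] acc=88, pass-E 0, pass-S 0
  after 2 — PE[0][1] acc=88, pass-E 8, pass-S 9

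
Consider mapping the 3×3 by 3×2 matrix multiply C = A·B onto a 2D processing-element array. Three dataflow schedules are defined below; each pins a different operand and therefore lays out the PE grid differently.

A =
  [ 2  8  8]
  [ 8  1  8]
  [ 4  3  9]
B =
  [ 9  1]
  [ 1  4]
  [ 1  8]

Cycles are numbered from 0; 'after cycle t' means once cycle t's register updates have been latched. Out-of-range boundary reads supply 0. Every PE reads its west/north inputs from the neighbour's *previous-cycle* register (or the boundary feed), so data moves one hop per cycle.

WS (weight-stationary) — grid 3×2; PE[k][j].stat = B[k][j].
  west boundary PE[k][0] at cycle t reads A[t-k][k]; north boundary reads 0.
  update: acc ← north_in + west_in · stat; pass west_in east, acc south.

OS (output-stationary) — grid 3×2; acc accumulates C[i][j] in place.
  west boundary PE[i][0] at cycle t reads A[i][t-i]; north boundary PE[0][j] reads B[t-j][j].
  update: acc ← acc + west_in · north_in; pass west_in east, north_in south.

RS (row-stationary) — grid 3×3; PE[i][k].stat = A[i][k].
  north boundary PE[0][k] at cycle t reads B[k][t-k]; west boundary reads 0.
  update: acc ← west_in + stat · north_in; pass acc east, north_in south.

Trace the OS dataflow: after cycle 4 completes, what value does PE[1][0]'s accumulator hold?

PE[1][0].acc = 81

OS (3×2). Following PE[1][0] plus its west/north inputs:
  @0  [0,0]  acc 18  |  →2  ↓9
  @0  [1,0]  acc 0  |  →0  ↓0
  @1  [0,0]  acc 26  |  →8  ↓1
  @1  [1,0]  acc 72  |  →8  ↓9
  @2  [0,0]  acc 34  |  →8  ↓1
  @2  [1,0]  acc 73  |  →1  ↓1
  @3  [0,0]  acc 34  |  →0  ↓0
  @3  [1,0]  acc 81  |  →8  ↓1
  @4  [0,0]  acc 34  |  →0  ↓0
  @4  [1,0]  acc 81  |  →0  ↓0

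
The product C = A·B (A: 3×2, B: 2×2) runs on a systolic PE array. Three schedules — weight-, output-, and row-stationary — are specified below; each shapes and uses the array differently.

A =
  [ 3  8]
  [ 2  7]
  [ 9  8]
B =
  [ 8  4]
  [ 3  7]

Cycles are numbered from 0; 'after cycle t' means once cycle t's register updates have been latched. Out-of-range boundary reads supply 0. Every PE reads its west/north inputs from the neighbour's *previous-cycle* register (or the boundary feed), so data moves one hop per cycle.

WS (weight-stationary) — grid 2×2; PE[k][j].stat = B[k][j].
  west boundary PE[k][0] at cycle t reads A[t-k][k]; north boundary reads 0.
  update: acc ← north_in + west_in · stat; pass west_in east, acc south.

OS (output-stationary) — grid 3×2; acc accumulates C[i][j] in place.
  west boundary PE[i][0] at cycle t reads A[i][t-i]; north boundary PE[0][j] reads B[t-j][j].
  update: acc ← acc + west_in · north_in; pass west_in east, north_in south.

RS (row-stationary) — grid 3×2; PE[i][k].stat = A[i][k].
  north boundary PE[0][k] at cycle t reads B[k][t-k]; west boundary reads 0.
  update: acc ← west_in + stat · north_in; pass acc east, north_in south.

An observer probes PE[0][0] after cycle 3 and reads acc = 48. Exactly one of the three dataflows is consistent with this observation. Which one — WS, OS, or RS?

Under WS (2×2), PE[0][0]:
  t=0 PE[0][0]: acc=24 h=3 v=24
  t=1 PE[0][0]: acc=16 h=2 v=16
  t=2 PE[0][0]: acc=72 h=9 v=72
  t=3 PE[0][0]: acc=0 h=0 v=0
Under OS (3×2), PE[0][0]:
  t=0 PE[0][0]: acc=24 h=3 v=8
  t=1 PE[0][0]: acc=48 h=8 v=3
  t=2 PE[0][0]: acc=48 h=0 v=0
  t=3 PE[0][0]: acc=48 h=0 v=0
Under RS (3×2), PE[0][0]:
  t=0 PE[0][0]: acc=24 h=24 v=8
  t=1 PE[0][0]: acc=12 h=12 v=4
  t=2 PE[0][0]: acc=0 h=0 v=0
  t=3 PE[0][0]: acc=0 h=0 v=0

dataflow = OS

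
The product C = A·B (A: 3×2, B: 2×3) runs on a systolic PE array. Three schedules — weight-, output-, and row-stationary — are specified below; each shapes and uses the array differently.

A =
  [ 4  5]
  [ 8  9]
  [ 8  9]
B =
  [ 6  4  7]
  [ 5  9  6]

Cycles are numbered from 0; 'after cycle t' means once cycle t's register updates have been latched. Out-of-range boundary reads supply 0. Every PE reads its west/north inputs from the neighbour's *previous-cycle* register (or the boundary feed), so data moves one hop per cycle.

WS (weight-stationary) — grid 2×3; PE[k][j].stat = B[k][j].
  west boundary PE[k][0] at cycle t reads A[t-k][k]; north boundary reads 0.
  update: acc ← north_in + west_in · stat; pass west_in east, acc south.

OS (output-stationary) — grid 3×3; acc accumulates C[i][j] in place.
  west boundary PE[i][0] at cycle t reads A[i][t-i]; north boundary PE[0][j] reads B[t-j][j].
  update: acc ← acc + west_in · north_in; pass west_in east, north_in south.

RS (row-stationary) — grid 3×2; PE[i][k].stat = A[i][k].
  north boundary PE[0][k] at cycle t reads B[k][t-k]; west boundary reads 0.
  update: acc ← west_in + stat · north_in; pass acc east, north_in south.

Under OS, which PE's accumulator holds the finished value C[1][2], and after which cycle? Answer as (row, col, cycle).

OS: C[1][2] accumulates in PE[1][2]:
  cycle 0: PE[1][2] → acc 0, east 0, south 0
  cycle 1: PE[1][2] → acc 0, east 0, south 0
  cycle 2: PE[1][2] → acc 0, east 0, south 0
  cycle 3: PE[1][2] → acc 56, east 8, south 7
  cycle 4: PE[1][2] → acc 110, east 9, south 6

(row, col, cycle) = (1, 2, 4)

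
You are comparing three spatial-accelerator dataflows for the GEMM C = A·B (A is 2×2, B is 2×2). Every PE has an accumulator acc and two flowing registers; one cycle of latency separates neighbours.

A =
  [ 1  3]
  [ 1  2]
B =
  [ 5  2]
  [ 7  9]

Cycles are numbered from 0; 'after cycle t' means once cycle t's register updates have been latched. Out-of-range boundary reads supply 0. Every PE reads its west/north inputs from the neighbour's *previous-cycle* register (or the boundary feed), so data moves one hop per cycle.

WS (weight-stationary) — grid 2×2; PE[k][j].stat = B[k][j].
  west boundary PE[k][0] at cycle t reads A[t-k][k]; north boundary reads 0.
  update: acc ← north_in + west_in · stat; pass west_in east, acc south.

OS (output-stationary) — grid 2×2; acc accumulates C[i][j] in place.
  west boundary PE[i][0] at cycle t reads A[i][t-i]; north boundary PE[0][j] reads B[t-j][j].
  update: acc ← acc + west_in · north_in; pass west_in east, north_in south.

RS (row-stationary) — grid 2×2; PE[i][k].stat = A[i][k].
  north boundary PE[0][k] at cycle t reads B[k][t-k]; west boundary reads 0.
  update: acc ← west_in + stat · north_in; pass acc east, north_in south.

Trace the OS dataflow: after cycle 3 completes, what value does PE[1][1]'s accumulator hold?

PE[1][1].acc = 20

OS (2×2). Following PE[1][1] plus its west/north inputs:
  c0 r0c1: 0 / 0 / 0
  c0 r1c0: 0 / 0 / 0
  c0 r1c1: 0 / 0 / 0
  c1 r0c1: 2 / 1 / 2
  c1 r1c0: 5 / 1 / 5
  c1 r1c1: 0 / 0 / 0
  c2 r0c1: 29 / 3 / 9
  c2 r1c0: 19 / 2 / 7
  c2 r1c1: 2 / 1 / 2
  c3 r0c1: 29 / 0 / 0
  c3 r1c0: 19 / 0 / 0
  c3 r1c1: 20 / 2 / 9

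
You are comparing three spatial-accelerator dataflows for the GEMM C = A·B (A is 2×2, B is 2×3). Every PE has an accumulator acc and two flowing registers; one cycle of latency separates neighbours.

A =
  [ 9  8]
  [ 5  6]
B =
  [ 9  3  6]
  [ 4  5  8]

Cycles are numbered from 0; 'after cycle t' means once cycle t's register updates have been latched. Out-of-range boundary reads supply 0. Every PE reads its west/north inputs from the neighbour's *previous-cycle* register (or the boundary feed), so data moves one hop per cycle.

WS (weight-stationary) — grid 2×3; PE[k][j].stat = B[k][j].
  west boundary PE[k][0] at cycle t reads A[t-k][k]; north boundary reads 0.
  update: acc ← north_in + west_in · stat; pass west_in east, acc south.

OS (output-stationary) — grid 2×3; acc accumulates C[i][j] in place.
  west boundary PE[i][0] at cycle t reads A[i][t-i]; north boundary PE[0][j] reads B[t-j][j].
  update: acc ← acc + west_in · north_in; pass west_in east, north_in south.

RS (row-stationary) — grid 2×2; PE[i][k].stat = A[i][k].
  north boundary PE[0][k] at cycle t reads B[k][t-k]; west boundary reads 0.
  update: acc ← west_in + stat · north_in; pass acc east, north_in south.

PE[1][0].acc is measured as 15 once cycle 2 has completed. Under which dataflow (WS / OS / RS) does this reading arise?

Under WS (2×3), PE[1][0]:
  [0] (1,0) acc=0 (h:0 v:0)
  [1] (1,0) acc=113 (h:8 v:113)
  [2] (1,0) acc=69 (h:6 v:69)
Under OS (2×3), PE[1][0]:
  [0] (1,0) acc=0 (h:0 v:0)
  [1] (1,0) acc=45 (h:5 v:9)
  [2] (1,0) acc=69 (h:6 v:4)
Under RS (2×2), PE[1][0]:
  [0] (1,0) acc=0 (h:0 v:0)
  [1] (1,0) acc=45 (h:45 v:9)
  [2] (1,0) acc=15 (h:15 v:3)

dataflow = RS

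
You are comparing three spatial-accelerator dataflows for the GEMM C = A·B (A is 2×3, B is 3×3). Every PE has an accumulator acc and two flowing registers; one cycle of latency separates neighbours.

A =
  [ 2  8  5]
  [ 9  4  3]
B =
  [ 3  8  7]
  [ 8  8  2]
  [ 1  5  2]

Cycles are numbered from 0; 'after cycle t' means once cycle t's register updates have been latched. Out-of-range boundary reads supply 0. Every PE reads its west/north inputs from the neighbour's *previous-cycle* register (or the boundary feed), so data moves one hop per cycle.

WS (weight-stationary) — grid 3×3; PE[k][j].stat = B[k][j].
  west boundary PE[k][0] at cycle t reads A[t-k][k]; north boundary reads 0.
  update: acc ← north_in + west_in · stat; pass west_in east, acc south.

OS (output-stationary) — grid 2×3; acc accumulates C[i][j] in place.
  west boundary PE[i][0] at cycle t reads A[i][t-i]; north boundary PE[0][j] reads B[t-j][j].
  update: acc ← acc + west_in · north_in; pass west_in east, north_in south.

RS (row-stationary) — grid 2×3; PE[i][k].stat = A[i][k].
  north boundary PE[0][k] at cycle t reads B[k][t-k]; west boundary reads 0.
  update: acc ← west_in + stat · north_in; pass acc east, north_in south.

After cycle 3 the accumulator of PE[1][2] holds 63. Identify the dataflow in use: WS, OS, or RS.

Under WS (3×3), PE[1][2]:
  step 0 · PE1,2: acc=0; fwd→0 fwd↓0
  step 1 · PE1,2: acc=0; fwd→0 fwd↓0
  step 2 · PE1,2: acc=0; fwd→0 fwd↓0
  step 3 · PE1,2: acc=30; fwd→8 fwd↓30
Under OS (2×3), PE[1][2]:
  step 0 · PE1,2: acc=0; fwd→0 fwd↓0
  step 1 · PE1,2: acc=0; fwd→0 fwd↓0
  step 2 · PE1,2: acc=0; fwd→0 fwd↓0
  step 3 · PE1,2: acc=63; fwd→9 fwd↓7
Under RS (2×3), PE[1][2]:
  step 0 · PE1,2: acc=0; fwd→0 fwd↓0
  step 1 · PE1,2: acc=0; fwd→0 fwd↓0
  step 2 · PE1,2: acc=0; fwd→0 fwd↓0
  step 3 · PE1,2: acc=62; fwd→62 fwd↓1

dataflow = OS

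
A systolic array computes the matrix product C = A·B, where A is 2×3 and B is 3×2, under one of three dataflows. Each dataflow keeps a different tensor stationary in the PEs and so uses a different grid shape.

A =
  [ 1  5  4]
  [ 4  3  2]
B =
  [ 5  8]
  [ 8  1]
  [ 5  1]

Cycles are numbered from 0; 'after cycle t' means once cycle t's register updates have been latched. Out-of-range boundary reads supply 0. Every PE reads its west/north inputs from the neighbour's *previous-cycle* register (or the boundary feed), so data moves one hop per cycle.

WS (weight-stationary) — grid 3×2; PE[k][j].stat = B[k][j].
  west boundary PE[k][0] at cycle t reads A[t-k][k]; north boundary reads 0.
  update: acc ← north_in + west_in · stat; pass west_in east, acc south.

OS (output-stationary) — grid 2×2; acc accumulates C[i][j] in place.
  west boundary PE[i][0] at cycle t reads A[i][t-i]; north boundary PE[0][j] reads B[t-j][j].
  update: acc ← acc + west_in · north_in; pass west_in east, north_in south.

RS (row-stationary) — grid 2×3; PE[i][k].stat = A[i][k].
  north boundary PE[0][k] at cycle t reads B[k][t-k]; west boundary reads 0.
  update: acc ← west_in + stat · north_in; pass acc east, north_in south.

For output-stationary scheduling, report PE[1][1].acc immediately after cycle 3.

OS 2×2: PE[1][1] cycle-by-cycle (with neighbour feeds):
  t=0 PE[0][1]: acc=0 h=0 v=0
  t=0 PE[1][0]: acc=0 h=0 v=0
  t=0 PE[1][1]: acc=0 h=0 v=0
  t=1 PE[0][1]: acc=8 h=1 v=8
  t=1 PE[1][0]: acc=20 h=4 v=5
  t=1 PE[1][1]: acc=0 h=0 v=0
  t=2 PE[0][1]: acc=13 h=5 v=1
  t=2 PE[1][0]: acc=44 h=3 v=8
  t=2 PE[1][1]: acc=32 h=4 v=8
  t=3 PE[0][1]: acc=17 h=4 v=1
  t=3 PE[1][0]: acc=54 h=2 v=5
  t=3 PE[1][1]: acc=35 h=3 v=1

PE[1][1].acc = 35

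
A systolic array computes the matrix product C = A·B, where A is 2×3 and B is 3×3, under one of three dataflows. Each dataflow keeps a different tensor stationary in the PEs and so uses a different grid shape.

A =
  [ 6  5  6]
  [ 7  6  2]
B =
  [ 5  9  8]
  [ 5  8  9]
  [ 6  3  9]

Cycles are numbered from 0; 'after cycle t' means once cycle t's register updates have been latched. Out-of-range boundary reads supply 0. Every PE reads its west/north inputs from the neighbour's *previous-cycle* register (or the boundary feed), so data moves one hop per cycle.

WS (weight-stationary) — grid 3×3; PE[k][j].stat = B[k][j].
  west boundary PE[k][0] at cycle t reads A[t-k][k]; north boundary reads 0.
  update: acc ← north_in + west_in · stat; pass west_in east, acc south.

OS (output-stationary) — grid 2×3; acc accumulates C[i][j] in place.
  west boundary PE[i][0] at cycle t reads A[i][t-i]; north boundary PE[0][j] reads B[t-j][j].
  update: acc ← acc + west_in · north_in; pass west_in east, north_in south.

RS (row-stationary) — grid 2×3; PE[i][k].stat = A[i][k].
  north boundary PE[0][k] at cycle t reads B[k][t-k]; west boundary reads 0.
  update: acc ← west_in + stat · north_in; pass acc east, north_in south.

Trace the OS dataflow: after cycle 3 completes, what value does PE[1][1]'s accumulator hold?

PE[1][1].acc = 111

OS 2×3: PE[1][1] cycle-by-cycle (with neighbour feeds):
  [0] (0,1) acc=0 (h:0 v:0)
  [0] (1,0) acc=0 (h:0 v:0)
  [0] (1,1) acc=0 (h:0 v:0)
  [1] (0,1) acc=54 (h:6 v:9)
  [1] (1,0) acc=35 (h:7 v:5)
  [1] (1,1) acc=0 (h:0 v:0)
  [2] (0,1) acc=94 (h:5 v:8)
  [2] (1,0) acc=65 (h:6 v:5)
  [2] (1,1) acc=63 (h:7 v:9)
  [3] (0,1) acc=112 (h:6 v:3)
  [3] (1,0) acc=77 (h:2 v:6)
  [3] (1,1) acc=111 (h:6 v:8)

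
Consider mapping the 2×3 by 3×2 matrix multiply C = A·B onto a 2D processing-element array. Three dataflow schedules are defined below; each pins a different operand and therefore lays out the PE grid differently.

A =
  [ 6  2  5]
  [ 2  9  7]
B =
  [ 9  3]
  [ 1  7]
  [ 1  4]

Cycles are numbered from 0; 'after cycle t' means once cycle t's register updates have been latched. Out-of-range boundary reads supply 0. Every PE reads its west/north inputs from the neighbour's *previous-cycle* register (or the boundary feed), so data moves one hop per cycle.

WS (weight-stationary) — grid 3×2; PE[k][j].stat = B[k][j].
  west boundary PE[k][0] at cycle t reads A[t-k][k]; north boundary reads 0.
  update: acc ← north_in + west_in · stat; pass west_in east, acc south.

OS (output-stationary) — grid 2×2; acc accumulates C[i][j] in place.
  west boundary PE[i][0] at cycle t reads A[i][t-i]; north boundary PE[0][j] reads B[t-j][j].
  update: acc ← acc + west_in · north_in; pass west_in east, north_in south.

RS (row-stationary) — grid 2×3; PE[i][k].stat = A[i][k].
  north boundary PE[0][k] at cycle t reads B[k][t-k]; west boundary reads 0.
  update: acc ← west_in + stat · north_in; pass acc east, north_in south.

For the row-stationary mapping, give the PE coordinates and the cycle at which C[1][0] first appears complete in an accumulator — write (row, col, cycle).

Under RS, C[1][0] lands at PE[1][2]:
  @0  [1,2]  acc 0  |  →0  ↓0
  @1  [1,2]  acc 0  |  →0  ↓0
  @2  [1,2]  acc 0  |  →0  ↓0
  @3  [1,2]  acc 34  |  →34  ↓1

(row, col, cycle) = (1, 2, 3)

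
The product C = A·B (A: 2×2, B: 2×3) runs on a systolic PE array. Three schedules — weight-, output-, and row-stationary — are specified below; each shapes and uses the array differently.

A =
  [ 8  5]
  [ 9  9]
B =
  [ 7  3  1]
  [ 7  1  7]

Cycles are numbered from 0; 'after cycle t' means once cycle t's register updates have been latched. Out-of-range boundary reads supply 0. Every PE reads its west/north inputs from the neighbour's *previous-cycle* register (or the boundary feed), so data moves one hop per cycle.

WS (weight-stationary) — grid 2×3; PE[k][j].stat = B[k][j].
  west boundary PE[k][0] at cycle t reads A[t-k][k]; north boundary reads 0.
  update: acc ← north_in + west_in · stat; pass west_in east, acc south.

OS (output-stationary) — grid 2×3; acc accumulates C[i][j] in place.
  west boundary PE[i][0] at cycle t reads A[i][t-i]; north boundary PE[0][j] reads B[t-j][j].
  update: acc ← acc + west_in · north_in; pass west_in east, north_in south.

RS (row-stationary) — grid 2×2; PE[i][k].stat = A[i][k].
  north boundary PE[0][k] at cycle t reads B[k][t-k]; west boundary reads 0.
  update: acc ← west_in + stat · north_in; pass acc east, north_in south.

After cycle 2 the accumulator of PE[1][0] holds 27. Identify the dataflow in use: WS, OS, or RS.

Under WS (2×3), PE[1][0]:
  t=0 PE[1][0]: acc=0 h=0 v=0
  t=1 PE[1][0]: acc=91 h=5 v=91
  t=2 PE[1][0]: acc=126 h=9 v=126
Under OS (2×3), PE[1][0]:
  t=0 PE[1][0]: acc=0 h=0 v=0
  t=1 PE[1][0]: acc=63 h=9 v=7
  t=2 PE[1][0]: acc=126 h=9 v=7
Under RS (2×2), PE[1][0]:
  t=0 PE[1][0]: acc=0 h=0 v=0
  t=1 PE[1][0]: acc=63 h=63 v=7
  t=2 PE[1][0]: acc=27 h=27 v=3

dataflow = RS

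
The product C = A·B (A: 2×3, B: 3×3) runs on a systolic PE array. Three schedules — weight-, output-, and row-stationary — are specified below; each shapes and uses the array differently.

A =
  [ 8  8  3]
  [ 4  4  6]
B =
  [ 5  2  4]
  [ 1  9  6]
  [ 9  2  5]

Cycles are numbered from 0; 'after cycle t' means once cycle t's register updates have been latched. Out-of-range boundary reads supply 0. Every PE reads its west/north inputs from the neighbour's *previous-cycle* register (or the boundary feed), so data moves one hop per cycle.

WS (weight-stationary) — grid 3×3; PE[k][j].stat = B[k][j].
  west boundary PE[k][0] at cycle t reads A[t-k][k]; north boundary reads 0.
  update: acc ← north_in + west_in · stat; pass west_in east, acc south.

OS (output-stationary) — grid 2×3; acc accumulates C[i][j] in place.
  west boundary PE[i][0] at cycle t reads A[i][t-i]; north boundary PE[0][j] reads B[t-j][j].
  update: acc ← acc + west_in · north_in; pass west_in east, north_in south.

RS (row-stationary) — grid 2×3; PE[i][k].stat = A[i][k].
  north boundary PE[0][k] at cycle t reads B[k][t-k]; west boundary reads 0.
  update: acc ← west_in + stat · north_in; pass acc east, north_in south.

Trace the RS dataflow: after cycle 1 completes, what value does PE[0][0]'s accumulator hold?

PE[0][0].acc = 16

Tracing RS — 2×3 array, target PE[0][0]:
  cycle 0: PE[0][0] → acc 40, east 40, south 5
  cycle 1: PE[0][0] → acc 16, east 16, south 2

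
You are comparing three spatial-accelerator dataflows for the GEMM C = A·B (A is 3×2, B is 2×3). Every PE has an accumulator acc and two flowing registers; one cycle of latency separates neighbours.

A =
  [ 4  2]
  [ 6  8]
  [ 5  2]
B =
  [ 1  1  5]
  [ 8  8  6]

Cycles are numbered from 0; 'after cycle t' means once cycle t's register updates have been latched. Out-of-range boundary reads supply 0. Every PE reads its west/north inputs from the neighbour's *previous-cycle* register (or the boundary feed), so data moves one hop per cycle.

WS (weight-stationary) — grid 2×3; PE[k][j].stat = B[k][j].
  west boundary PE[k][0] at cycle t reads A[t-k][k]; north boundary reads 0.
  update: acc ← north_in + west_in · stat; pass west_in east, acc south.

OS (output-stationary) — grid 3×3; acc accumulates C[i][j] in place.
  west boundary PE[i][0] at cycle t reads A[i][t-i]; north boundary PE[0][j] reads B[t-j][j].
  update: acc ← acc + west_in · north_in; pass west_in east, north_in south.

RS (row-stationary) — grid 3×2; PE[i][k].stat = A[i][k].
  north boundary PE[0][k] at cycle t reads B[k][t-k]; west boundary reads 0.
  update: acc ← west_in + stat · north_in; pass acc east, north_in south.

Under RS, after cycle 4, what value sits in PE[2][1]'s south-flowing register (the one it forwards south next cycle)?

Tracing RS — 3×2 array, target PE[2][1]:
  @0  [1,1]  acc 0  |  →0  ↓0
  @0  [2,0]  acc 0  |  →0  ↓0
  @0  [2,1]  acc 0  |  →0  ↓0
  @1  [1,1]  acc 0  |  →0  ↓0
  @1  [2,0]  acc 0  |  →0  ↓0
  @1  [2,1]  acc 0  |  →0  ↓0
  @2  [1,1]  acc 70  |  →70  ↓8
  @2  [2,0]  acc 5  |  →5  ↓1
  @2  [2,1]  acc 0  |  →0  ↓0
  @3  [1,1]  acc 70  |  →70  ↓8
  @3  [2,0]  acc 5  |  →5  ↓1
  @3  [2,1]  acc 21  |  →21  ↓8
  @4  [1,1]  acc 78  |  →78  ↓6
  @4  [2,0]  acc 25  |  →25  ↓5
  @4  [2,1]  acc 21  |  →21  ↓8

register = 8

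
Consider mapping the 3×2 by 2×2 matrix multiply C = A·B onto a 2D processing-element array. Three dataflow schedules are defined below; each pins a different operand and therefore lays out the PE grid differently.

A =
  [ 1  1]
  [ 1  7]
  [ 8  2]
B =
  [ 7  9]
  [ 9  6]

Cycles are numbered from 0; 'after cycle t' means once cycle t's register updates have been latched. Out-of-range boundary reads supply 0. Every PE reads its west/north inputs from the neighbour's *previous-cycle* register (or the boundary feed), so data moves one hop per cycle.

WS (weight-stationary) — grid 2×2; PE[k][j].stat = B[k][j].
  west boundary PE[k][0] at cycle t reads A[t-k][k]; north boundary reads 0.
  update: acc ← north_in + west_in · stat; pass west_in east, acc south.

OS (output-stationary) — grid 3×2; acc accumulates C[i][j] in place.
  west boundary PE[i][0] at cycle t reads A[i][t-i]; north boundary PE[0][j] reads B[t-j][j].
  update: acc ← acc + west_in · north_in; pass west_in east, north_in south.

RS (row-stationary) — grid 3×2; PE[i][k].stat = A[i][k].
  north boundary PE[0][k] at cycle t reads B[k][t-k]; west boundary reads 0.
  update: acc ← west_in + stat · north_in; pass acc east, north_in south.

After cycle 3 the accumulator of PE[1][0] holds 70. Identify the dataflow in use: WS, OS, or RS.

dataflow = OS

Under WS (2×2), PE[1][0]:
  t=0 PE[1][0]: acc=0 h=0 v=0
  t=1 PE[1][0]: acc=16 h=1 v=16
  t=2 PE[1][0]: acc=70 h=7 v=70
  t=3 PE[1][0]: acc=74 h=2 v=74
Under OS (3×2), PE[1][0]:
  t=0 PE[1][0]: acc=0 h=0 v=0
  t=1 PE[1][0]: acc=7 h=1 v=7
  t=2 PE[1][0]: acc=70 h=7 v=9
  t=3 PE[1][0]: acc=70 h=0 v=0
Under RS (3×2), PE[1][0]:
  t=0 PE[1][0]: acc=0 h=0 v=0
  t=1 PE[1][0]: acc=7 h=7 v=7
  t=2 PE[1][0]: acc=9 h=9 v=9
  t=3 PE[1][0]: acc=0 h=0 v=0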